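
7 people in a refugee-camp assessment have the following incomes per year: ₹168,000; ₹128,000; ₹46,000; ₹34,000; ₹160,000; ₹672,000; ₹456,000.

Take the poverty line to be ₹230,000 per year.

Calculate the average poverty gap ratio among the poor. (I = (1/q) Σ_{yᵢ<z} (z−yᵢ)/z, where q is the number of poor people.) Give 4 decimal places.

0.5339

Below z: ₹34,000, ₹46,000, ₹128,000, ₹160,000, ₹168,000 (q = 5 of N = 7).
Shortfall ratios (z−y)/z: 0.8522, 0.8000, 0.4435, 0.3043, 0.2696; sum = 2.669565.
I averages over the q = 5 poor units only: 2.669565 / 5 = 0.5339.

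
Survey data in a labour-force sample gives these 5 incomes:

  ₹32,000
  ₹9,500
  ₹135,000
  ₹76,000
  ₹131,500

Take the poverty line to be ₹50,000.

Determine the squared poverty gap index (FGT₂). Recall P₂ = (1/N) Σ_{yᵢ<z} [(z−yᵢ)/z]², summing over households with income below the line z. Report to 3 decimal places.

0.157

Below the line: ₹9,500, ₹32,000 (q = 2 of N = 5).
Shortfall ratios: (50000−9500)/50000 = 0.8100; (50000−32000)/50000 = 0.3600.
Squared: 0.6561; 0.1296.
Sum = 0.785700; P₂ = 0.785700 / 5 = 0.157.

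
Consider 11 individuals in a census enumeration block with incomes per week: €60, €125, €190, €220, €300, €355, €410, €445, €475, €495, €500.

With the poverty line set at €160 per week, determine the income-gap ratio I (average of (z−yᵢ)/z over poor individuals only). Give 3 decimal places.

Below the line: €60, €125 (q = 2 of N = 11).
Shortfall ratios (z−y)/z: 0.6250, 0.2188; sum = 0.843750.
I averages over the q = 2 poor units only: 0.843750 / 2 = 0.422.

0.422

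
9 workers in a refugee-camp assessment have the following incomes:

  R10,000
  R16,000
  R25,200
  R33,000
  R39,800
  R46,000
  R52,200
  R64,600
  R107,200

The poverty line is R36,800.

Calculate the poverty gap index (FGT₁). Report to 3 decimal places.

Poor units: R10,000, R16,000, R25,200, R33,000 (q = 4 of N = 9).
Shortfall ratios: (36800−10000)/36800 = 0.7283; (36800−16000)/36800 = 0.5652; (36800−25200)/36800 = 0.3152; (36800−33000)/36800 = 0.1033.
Sum of shortfalls = 1.711957; P₁ averages over all N: 1.711957 / 9 = 0.190.

0.190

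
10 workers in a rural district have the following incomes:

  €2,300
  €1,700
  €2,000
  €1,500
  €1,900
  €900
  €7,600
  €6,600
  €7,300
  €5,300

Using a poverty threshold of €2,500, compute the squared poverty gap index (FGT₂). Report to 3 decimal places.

Below the line: €900, €1,500, €1,700, €1,900, €2,000, €2,300 (q = 6 of N = 10).
Relative gaps: (2500−900)/2500 = 0.6400; (2500−1500)/2500 = 0.4000; (2500−1700)/2500 = 0.3200; (2500−1900)/2500 = 0.2400; (2500−2000)/2500 = 0.2000; (2500−2300)/2500 = 0.0800.
Squared: 0.4096; 0.1600; 0.1024; 0.0576; 0.0400; 0.0064.
Sum = 0.776000; P₂ = 0.776000 / 10 = 0.078.

0.078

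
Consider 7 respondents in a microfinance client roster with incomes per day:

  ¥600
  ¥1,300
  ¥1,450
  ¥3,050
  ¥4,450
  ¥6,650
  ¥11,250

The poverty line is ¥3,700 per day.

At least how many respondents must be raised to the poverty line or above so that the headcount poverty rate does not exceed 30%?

2

Currently q = 4 of N = 7 are below the line (H = 0.571).
A headcount ratio of at most 30% allows at most ⌊0.30 × 7⌋ = 2 poor respondents.
So at least 4 − 2 = 2 must be lifted.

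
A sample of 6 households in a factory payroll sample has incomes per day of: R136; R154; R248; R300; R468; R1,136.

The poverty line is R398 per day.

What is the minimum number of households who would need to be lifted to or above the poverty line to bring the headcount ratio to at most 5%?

4

4 of the 6 households are poor, so H = 4/6 = 0.667.
A headcount ratio of at most 5% allows at most ⌊0.05 × 6⌋ = 0 poor households.
So at least 4 − 0 = 4 must be lifted.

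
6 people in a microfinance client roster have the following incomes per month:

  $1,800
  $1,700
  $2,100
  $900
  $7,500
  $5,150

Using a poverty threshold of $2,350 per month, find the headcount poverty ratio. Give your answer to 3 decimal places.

4 of the 6 people have income below $2,350.
H = 4/6 = 0.667.

0.667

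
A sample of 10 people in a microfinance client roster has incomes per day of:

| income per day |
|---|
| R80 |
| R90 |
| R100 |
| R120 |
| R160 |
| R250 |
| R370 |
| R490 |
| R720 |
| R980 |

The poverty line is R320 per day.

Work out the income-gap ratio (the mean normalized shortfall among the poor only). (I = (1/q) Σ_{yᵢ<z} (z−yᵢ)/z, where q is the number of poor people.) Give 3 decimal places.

Poor units: R80, R90, R100, R120, R160, R250 (q = 6 of N = 10).
Relative gaps: 0.7500, 0.7188, 0.6875, 0.6250, 0.5000, 0.2188; sum = 3.500000.
I averages over the q = 6 poor units only: 3.500000 / 6 = 0.583.

0.583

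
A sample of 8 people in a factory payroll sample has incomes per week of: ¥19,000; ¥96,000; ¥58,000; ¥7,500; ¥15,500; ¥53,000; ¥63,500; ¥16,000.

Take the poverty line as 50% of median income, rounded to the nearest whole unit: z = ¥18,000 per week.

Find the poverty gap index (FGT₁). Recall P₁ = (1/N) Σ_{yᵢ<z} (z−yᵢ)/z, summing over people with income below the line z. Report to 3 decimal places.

Below z: ¥7,500, ¥15,500, ¥16,000 (q = 3 of N = 8).
Normalized shortfalls: (18000−7500)/18000 = 0.5833; (18000−15500)/18000 = 0.1389; (18000−16000)/18000 = 0.1111.
Σ = 0.833333. Dividing by the full population N = 8 gives P₁ = 0.104.

0.104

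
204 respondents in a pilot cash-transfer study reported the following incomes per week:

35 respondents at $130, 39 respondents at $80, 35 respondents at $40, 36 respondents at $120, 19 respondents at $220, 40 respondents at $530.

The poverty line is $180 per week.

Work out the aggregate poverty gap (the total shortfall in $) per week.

$12,710

Below the line: 35×$40, 39×$80, 36×$120, 35×$130 (q = 145 of N = 204).
Individual gaps: 35×(180−40) = 4900; 39×(180−80) = 3900; 36×(180−120) = 2160; 35×(180−130) = 1750.
Aggregate gap = $12,710.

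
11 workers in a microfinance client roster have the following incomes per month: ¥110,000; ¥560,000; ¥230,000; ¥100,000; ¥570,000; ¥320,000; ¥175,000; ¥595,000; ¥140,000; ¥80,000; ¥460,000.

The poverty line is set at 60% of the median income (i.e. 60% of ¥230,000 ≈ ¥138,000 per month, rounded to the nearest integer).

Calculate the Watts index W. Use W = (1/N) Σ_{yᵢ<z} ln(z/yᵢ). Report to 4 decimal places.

Below the line: ¥80,000, ¥100,000, ¥110,000 (q = 3 of N = 11).
Log gaps: ln(138000/80000) = 0.5452; ln(138000/100000) = 0.3221; ln(138000/110000) = 0.2268.
W = 1.094084 / 11 = 0.0995.

0.0995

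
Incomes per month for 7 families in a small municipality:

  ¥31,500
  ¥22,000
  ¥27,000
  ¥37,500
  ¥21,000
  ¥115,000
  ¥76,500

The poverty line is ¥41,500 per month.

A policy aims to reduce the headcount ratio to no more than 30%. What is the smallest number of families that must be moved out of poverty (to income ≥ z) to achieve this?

Currently q = 5 of N = 7 are below the line (H = 0.714).
A headcount ratio of at most 30% allows at most ⌊0.30 × 7⌋ = 2 poor families.
So at least 5 − 2 = 3 must be lifted.

3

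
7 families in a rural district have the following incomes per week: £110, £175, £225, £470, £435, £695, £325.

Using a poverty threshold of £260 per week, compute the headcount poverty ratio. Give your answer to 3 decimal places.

3 of the 7 families have income below £260.
H = 3/7 = 0.429.

0.429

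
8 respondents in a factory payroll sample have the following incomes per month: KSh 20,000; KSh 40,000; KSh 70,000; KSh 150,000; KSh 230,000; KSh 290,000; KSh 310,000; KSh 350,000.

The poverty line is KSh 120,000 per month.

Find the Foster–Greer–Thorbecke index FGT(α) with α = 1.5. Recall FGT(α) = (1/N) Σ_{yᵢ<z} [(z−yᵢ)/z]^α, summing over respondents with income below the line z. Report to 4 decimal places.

Below z: KSh 20,000, KSh 40,000, KSh 70,000 (q = 3 of N = 8).
Relative gaps: (120000−20000)/120000 = 0.8333; (120000−40000)/120000 = 0.6667; (120000−70000)/120000 = 0.4167.
Raised to α = 1.5: 0.76073; 0.54433; 0.26896.
Sum = 1.574014; FGT(1.5) = 1.574014 / 8 = 0.1968.

0.1968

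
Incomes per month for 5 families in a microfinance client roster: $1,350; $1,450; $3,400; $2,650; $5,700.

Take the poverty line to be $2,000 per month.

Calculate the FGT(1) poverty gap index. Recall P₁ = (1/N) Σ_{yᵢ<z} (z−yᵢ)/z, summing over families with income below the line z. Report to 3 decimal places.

0.120

Below the line: $1,350, $1,450 (q = 2 of N = 5).
Normalized shortfalls: (2000−1350)/2000 = 0.3250; (2000−1450)/2000 = 0.2750.
Σ = 0.600000. Dividing by the full population N = 5 gives P₁ = 0.120.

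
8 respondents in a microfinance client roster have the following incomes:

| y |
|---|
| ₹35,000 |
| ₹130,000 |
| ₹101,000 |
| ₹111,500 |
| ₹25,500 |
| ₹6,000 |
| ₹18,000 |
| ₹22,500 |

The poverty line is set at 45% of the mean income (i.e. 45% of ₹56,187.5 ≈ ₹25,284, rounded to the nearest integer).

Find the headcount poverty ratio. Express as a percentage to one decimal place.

37.5%

3 of the 8 respondents have income below ₹25,284.
H = 3/8 = 37.5%.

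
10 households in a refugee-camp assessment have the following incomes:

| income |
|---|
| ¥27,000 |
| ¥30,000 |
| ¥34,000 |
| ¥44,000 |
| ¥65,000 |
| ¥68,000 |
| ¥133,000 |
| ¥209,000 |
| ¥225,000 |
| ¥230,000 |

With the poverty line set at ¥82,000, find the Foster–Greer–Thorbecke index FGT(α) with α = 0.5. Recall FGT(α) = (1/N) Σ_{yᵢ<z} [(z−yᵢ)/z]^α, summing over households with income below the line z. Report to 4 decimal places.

0.3930

Incomes under z: ¥27,000, ¥30,000, ¥34,000, ¥44,000, ¥65,000, ¥68,000 (q = 6 of N = 10).
Shortfall ratios: (82000−27000)/82000 = 0.6707; (82000−30000)/82000 = 0.6341; (82000−34000)/82000 = 0.5854; (82000−44000)/82000 = 0.4634; (82000−65000)/82000 = 0.2073; (82000−68000)/82000 = 0.1707.
Raised to α = 0.5: 0.81898; 0.79633; 0.76509; 0.68075; 0.45532; 0.41320.
Sum = 3.929671; FGT(0.5) = 3.929671 / 10 = 0.3930.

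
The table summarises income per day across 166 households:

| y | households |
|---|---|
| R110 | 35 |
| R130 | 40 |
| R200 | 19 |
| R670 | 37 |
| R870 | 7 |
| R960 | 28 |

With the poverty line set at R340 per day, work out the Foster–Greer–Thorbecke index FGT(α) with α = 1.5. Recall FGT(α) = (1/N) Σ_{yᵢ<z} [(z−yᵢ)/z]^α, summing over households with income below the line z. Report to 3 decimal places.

0.265

Below z: 35×R110, 40×R130, 19×R200 (q = 94 of N = 166).
Normalized shortfalls: (340−110)/340 = 0.6765 (×35); (340−130)/340 = 0.6176 (×40); (340−200)/340 = 0.4118 (×19).
Raised to α = 1.5: 0.55638 (×35); 0.48541 (×40); 0.26422 (×19).
Sum = 43.910139; FGT(1.5) = 43.910139 / 166 = 0.265.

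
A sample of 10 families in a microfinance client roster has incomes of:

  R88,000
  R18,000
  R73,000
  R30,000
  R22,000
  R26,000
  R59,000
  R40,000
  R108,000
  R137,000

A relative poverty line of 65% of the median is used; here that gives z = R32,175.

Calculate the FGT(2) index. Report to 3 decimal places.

0.034

Below z: R18,000, R22,000, R26,000, R30,000 (q = 4 of N = 10).
Normalized shortfalls: (32175−18000)/32175 = 0.4406; (32175−22000)/32175 = 0.3162; (32175−26000)/32175 = 0.1919; (32175−30000)/32175 = 0.0676.
Squared: 0.1941; 0.1000; 0.0368; 0.0046.
Sum = 0.335503; P₂ = 0.335503 / 10 = 0.034.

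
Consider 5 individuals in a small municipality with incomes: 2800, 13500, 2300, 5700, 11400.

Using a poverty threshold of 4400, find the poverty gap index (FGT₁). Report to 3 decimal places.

0.168

Incomes under z: 2300, 2800 (q = 2 of N = 5).
Gap ratios (z−y)/z: (4400−2300)/4400 = 0.4773; (4400−2800)/4400 = 0.3636.
Σ = 0.840909. Dividing by the full population N = 5 gives P₁ = 0.168.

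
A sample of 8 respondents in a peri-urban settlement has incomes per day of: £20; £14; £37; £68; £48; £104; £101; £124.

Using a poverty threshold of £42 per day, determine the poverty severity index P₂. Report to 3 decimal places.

Incomes under z: £14, £20, £37 (q = 3 of N = 8).
Normalized shortfalls: (42−14)/42 = 0.6667; (42−20)/42 = 0.5238; (42−37)/42 = 0.1190.
Squared: 0.4444; 0.2744; 0.0142.
Sum = 0.732993; P₂ = 0.732993 / 8 = 0.092.

0.092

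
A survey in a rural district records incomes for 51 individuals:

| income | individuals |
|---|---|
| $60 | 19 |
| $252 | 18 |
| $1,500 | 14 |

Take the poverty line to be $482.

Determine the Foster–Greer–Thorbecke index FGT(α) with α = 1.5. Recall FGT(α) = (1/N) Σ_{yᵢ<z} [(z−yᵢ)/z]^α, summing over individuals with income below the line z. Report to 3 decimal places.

Poor units: 19×$60, 18×$252 (q = 37 of N = 51).
Normalized shortfalls: (482−60)/482 = 0.8755 (×19); (482−252)/482 = 0.4772 (×18).
Raised to α = 1.5: 0.81922 (×19); 0.32963 (×18).
Sum = 21.498357; FGT(1.5) = 21.498357 / 51 = 0.422.

0.422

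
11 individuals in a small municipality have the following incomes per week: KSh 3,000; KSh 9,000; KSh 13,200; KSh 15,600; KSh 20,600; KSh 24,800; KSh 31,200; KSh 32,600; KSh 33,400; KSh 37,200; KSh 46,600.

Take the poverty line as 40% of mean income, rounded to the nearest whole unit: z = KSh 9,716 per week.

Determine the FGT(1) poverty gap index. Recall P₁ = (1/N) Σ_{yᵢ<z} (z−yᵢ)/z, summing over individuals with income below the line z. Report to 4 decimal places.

0.0695

Poor units: KSh 3,000, KSh 9,000 (q = 2 of N = 11).
Relative gaps: (9716−3000)/9716 = 0.6912; (9716−9000)/9716 = 0.0737.
Σ = 0.764924. Dividing by the full population N = 11 gives P₁ = 0.0695.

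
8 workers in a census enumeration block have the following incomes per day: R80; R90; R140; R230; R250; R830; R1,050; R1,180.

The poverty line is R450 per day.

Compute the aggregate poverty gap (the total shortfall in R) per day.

R1,460

Below the line: R80, R90, R140, R230, R250 (q = 5 of N = 8).
Individual gaps: 450−80 = 370; 450−90 = 360; 450−140 = 310; 450−230 = 220; 450−250 = 200.
Aggregate gap = R1,460.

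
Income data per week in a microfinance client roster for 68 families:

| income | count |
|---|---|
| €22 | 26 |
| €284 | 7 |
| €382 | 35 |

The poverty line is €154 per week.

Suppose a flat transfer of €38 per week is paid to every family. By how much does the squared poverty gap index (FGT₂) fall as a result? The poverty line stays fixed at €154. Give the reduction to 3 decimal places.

Before: below the line — 26×€22; squared poverty gap index (FGT₂) = 0.28091.
After the €38 transfer: below the line — 26×€60; squared poverty gap index (FGT₂) = 0.14246.
Reduction = 0.28091 − 0.14246 = 0.138.

0.138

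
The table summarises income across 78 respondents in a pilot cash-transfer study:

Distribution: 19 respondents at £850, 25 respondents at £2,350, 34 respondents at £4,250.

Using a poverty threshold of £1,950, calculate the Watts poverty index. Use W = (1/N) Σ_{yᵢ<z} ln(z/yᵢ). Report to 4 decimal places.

Below the line: 19×£850 (q = 19 of N = 78).
ln(z/y) terms: ln(1950/850) = 0.8303 (×19).
W = 15.776618 / 78 = 0.2023.

0.2023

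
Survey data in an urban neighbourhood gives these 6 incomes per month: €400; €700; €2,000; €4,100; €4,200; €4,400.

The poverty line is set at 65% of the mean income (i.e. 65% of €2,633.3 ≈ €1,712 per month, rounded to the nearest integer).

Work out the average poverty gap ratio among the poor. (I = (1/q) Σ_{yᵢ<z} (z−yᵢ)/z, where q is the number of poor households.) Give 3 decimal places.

0.679

Incomes under z: €400, €700 (q = 2 of N = 6).
Relative gaps: 0.7664, 0.5911; sum = 1.357477.
The income-gap ratio divides by q (the poor only): 1.357477 / 2 = 0.679.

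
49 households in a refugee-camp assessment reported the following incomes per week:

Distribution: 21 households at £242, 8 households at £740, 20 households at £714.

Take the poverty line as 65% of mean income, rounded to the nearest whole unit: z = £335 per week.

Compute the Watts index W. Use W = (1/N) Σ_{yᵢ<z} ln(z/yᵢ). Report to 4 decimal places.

Poor units: 21×£242 (q = 21 of N = 49).
Log gaps: ln(335/242) = 0.3252 (×21).
W = 6.829049 / 49 = 0.1394.

0.1394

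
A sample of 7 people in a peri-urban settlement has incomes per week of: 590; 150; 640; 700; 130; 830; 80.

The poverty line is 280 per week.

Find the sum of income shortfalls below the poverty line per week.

480

Poor units: 80, 130, 150 (q = 3 of N = 7).
Individual gaps: 280−80 = 200; 280−130 = 150; 280−150 = 130.
Aggregate gap = 480.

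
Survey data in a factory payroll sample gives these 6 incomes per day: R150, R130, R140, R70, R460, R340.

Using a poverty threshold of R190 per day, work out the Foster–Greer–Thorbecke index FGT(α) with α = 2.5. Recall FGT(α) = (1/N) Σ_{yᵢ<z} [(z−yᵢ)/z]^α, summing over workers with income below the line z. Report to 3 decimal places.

0.071

Incomes under z: R70, R130, R140, R150 (q = 4 of N = 6).
Gap ratios (z−y)/z: (190−70)/190 = 0.6316; (190−130)/190 = 0.3158; (190−140)/190 = 0.2632; (190−150)/190 = 0.2105.
Raised to α = 2.5: 0.31701; 0.05604; 0.03553; 0.02034.
Sum = 0.428908; FGT(2.5) = 0.428908 / 6 = 0.071.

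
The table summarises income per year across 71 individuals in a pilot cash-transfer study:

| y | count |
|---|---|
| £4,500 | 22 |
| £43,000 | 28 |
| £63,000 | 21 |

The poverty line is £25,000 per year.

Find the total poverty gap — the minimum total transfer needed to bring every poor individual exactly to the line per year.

Poor units: 22×£4,500 (q = 22 of N = 71).
Individual gaps: 22×(25000−4500) = 451000.
Aggregate gap = £451,000.

£451,000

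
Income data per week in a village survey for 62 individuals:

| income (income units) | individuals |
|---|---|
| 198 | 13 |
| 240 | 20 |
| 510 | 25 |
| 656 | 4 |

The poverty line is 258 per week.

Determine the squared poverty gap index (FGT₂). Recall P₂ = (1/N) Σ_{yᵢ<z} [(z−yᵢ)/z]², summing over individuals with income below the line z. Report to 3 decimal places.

Incomes under z: 13×198, 20×240 (q = 33 of N = 62).
Relative gaps: (258−198)/258 = 0.2326 (×13); (258−240)/258 = 0.0698 (×20).
Squared: 0.0541 (×13); 0.0049 (×20).
Sum = 0.800433; P₂ = 0.800433 / 62 = 0.013.

0.013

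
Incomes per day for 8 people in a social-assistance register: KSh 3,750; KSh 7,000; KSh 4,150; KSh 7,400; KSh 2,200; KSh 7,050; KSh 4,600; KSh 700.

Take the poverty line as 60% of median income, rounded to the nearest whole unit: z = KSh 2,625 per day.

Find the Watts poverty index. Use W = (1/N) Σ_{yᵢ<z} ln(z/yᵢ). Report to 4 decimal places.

0.1873

Below z: KSh 700, KSh 2,200 (q = 2 of N = 8).
ln(z/y) terms: ln(2625/700) = 1.3218; ln(2625/2200) = 0.1766.
W = 1.498379 / 8 = 0.1873.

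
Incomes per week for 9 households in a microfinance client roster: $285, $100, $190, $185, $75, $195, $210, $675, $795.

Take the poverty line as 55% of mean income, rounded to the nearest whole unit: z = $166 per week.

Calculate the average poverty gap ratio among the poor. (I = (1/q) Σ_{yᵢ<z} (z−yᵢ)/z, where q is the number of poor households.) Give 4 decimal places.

0.4729

Incomes under z: $75, $100 (q = 2 of N = 9).
Relative gaps: 0.5482, 0.3976; sum = 0.945783.
The income-gap ratio divides by q (the poor only): 0.945783 / 2 = 0.4729.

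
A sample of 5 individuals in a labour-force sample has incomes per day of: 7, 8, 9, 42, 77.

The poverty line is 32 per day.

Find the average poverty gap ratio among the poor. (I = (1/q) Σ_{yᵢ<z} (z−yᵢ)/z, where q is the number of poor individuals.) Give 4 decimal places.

Below z: 7, 8, 9 (q = 3 of N = 5).
Shortfall ratios (z−y)/z: 0.7812, 0.7500, 0.7188; sum = 2.250000.
I averages over the q = 3 poor units only: 2.250000 / 3 = 0.7500.

0.7500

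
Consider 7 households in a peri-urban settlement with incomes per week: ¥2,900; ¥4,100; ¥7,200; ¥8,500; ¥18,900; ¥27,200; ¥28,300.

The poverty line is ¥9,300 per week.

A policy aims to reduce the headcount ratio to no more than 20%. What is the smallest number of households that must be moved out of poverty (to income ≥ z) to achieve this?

3

Currently q = 4 of N = 7 are below the line (H = 0.571).
A headcount ratio of at most 20% allows at most ⌊0.20 × 7⌋ = 1 poor households.
So at least 4 − 1 = 3 must be lifted.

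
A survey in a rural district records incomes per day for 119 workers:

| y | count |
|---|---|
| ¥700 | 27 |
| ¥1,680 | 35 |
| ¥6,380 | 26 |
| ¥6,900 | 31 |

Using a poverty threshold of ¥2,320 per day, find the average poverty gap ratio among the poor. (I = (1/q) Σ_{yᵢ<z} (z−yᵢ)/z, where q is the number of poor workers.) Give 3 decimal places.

0.460

Incomes under z: 27×¥700, 35×¥1,680 (q = 62 of N = 119).
Relative gaps: 0.6983 (×27), 0.2759 (×35); sum = 28.508621.
I averages over the q = 62 poor units only: 28.508621 / 62 = 0.460.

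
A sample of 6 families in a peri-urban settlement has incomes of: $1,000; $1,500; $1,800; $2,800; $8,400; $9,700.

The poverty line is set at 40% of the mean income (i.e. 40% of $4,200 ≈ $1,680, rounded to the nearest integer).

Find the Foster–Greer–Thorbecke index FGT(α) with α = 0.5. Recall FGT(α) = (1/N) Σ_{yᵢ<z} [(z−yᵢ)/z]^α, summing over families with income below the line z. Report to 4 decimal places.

Below the line: $1,000, $1,500 (q = 2 of N = 6).
Shortfall ratios: (1680−1000)/1680 = 0.4048; (1680−1500)/1680 = 0.1071.
Raised to α = 0.5: 0.63621; 0.32733.
Sum = 0.963536; FGT(0.5) = 0.963536 / 6 = 0.1606.

0.1606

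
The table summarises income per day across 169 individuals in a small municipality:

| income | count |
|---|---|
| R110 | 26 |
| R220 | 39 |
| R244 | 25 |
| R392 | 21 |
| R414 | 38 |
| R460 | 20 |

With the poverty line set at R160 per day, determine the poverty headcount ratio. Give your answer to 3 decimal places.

0.154

26 of the 169 individuals have income below R160.
H = 26/169 = 0.154.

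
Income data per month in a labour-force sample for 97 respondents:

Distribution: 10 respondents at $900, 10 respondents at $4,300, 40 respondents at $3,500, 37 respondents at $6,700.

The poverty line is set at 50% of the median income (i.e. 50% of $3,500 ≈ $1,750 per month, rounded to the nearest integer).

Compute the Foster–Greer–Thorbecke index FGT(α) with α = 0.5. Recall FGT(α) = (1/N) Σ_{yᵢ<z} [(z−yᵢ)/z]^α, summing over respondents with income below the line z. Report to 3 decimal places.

Incomes under z: 10×$900 (q = 10 of N = 97).
Normalized shortfalls: (1750−900)/1750 = 0.4857 (×10).
Raised to α = 0.5: 0.69693 (×10).
Sum = 6.969321; FGT(0.5) = 6.969321 / 97 = 0.072.

0.072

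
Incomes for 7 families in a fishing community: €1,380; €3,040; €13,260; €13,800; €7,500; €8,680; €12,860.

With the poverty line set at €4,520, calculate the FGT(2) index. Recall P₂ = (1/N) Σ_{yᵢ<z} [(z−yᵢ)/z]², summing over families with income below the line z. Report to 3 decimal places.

0.084

Below z: €1,380, €3,040 (q = 2 of N = 7).
Shortfall ratios: (4520−1380)/4520 = 0.6947; (4520−3040)/4520 = 0.3274.
Squared: 0.4826; 0.1072.
Sum = 0.589807; P₂ = 0.589807 / 7 = 0.084.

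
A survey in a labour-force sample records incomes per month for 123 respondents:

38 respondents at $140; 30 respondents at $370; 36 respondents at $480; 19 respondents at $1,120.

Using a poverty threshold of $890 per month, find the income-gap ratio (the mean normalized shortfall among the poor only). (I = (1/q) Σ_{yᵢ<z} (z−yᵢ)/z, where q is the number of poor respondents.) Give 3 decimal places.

Incomes under z: 38×$140, 30×$370, 36×$480 (q = 104 of N = 123).
Relative gaps: 0.8427 (×38), 0.5843 (×30), 0.4607 (×36); sum = 66.134831.
The income-gap ratio divides by q (the poor only): 66.134831 / 104 = 0.636.

0.636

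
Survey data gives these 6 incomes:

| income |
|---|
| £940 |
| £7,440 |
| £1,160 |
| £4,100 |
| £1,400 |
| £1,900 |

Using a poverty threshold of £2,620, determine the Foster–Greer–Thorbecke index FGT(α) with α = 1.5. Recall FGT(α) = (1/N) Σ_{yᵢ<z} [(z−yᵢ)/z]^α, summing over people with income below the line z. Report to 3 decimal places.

Below z: £940, £1,160, £1,400, £1,900 (q = 4 of N = 6).
Normalized shortfalls: (2620−940)/2620 = 0.6412; (2620−1160)/2620 = 0.5573; (2620−1400)/2620 = 0.4656; (2620−1900)/2620 = 0.2748.
Raised to α = 1.5: 0.51347; 0.41598; 0.31775; 0.14406.
Sum = 1.391264; FGT(1.5) = 1.391264 / 6 = 0.232.

0.232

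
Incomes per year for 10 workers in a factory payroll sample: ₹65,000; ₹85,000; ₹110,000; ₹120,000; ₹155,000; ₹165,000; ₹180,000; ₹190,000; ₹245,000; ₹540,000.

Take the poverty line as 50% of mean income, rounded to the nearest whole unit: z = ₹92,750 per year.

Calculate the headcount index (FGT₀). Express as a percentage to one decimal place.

20.0%

2 of the 10 workers have income below ₹92,750.
H = 2/10 = 20.0%.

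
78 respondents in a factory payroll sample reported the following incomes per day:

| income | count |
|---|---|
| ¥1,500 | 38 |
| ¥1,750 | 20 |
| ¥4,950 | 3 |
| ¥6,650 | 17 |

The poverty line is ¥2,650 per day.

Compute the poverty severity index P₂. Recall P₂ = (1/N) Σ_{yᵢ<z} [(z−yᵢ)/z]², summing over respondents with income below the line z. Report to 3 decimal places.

Incomes under z: 38×¥1,500, 20×¥1,750 (q = 58 of N = 78).
Normalized shortfalls: (2650−1500)/2650 = 0.4340 (×38); (2650−1750)/2650 = 0.3396 (×20).
Squared: 0.1883 (×38); 0.1153 (×20).
Sum = 9.463154; P₂ = 9.463154 / 78 = 0.121.

0.121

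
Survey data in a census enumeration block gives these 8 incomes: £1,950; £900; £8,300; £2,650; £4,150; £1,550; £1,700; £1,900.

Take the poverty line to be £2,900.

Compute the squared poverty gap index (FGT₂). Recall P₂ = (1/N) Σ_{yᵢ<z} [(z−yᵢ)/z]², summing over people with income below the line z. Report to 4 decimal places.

0.1372

Poor units: £900, £1,550, £1,700, £1,900, £1,950, £2,650 (q = 6 of N = 8).
Shortfall ratios: (2900−900)/2900 = 0.6897; (2900−1550)/2900 = 0.4655; (2900−1700)/2900 = 0.4138; (2900−1900)/2900 = 0.3448; (2900−1950)/2900 = 0.3276; (2900−2650)/2900 = 0.0862.
Squared: 0.4756; 0.2167; 0.1712; 0.1189; 0.1073; 0.0074.
Sum = 1.097206; P₂ = 1.097206 / 8 = 0.1372.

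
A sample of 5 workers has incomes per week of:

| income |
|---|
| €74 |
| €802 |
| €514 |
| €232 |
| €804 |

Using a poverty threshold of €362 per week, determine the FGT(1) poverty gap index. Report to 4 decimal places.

0.2309

Poor units: €74, €232 (q = 2 of N = 5).
Shortfall ratios: (362−74)/362 = 0.7956; (362−232)/362 = 0.3591.
Σ = 1.154696. Dividing by the full population N = 5 gives P₁ = 0.2309.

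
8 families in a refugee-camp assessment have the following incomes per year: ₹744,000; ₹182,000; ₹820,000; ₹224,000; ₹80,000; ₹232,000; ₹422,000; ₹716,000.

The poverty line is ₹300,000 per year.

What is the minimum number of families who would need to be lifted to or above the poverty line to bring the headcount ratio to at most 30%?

Currently q = 4 of N = 8 are below the line (H = 0.500).
A headcount ratio of at most 30% allows at most ⌊0.30 × 8⌋ = 2 poor families.
So at least 4 − 2 = 2 must be lifted.

2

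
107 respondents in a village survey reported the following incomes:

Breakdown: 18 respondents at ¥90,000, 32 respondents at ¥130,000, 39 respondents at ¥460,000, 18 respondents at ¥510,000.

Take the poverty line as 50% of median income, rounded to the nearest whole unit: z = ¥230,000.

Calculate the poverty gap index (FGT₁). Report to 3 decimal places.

0.232

Below z: 18×¥90,000, 32×¥130,000 (q = 50 of N = 107).
Shortfall ratios: (230000−90000)/230000 = 0.6087 (×18); (230000−130000)/230000 = 0.4348 (×32).
Σ = 24.869565. Dividing by the full population N = 107 gives P₁ = 0.232.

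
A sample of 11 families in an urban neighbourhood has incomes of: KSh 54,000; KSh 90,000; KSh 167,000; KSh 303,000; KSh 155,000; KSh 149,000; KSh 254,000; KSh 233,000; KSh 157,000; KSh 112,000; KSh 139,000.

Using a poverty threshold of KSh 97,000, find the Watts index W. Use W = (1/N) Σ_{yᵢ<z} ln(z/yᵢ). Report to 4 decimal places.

0.0601

Poor units: KSh 54,000, KSh 90,000 (q = 2 of N = 11).
ln(z/y) terms: ln(97000/54000) = 0.5857; ln(97000/90000) = 0.0749.
W = 0.660628 / 11 = 0.0601.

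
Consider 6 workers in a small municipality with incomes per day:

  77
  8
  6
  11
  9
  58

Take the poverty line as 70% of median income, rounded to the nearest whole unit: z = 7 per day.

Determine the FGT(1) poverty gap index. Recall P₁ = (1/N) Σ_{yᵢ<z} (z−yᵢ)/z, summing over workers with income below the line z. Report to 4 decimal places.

0.0238

Below z: 6 (q = 1 of N = 6).
Gap ratios (z−y)/z: (7−6)/7 = 0.1429.
Sum of shortfalls = 0.142857; P₁ averages over all N: 0.142857 / 6 = 0.0238.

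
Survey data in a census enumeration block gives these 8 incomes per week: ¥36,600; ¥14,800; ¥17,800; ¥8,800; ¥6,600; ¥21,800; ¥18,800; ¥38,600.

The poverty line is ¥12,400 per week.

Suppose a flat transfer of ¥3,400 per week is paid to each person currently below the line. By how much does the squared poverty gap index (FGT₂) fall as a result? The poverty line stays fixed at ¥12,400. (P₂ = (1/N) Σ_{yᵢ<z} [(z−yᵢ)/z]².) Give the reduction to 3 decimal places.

0.033

Before: below the line — ¥6,600, ¥8,800; squared poverty gap index (FGT₂) = 0.03788.
After the ¥3,400 transfer: below the line — ¥10,000, ¥12,200; squared poverty gap index (FGT₂) = 0.00472.
Reduction = 0.03788 − 0.00472 = 0.033.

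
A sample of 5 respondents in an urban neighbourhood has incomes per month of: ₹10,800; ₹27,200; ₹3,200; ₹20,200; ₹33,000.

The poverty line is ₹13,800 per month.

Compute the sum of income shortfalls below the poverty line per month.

₹13,600

Incomes under z: ₹3,200, ₹10,800 (q = 2 of N = 5).
Individual gaps: 13800−3200 = 10600; 13800−10800 = 3000.
Aggregate gap = ₹13,600.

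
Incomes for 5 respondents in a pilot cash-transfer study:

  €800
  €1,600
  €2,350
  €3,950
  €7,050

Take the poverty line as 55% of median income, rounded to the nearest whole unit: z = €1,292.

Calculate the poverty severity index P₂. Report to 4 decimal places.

Poor units: €800 (q = 1 of N = 5).
Shortfall ratios: (1292−800)/1292 = 0.3808.
Squared: 0.1450.
Sum = 0.145012; P₂ = 0.145012 / 5 = 0.0290.

0.0290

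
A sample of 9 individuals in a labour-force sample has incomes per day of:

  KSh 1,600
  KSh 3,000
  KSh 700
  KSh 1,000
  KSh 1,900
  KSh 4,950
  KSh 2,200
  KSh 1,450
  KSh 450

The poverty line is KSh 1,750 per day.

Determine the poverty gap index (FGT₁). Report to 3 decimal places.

Poor units: KSh 450, KSh 700, KSh 1,000, KSh 1,450, KSh 1,600 (q = 5 of N = 9).
Normalized shortfalls: (1750−450)/1750 = 0.7429; (1750−700)/1750 = 0.6000; (1750−1000)/1750 = 0.4286; (1750−1450)/1750 = 0.1714; (1750−1600)/1750 = 0.0857.
Sum of shortfalls = 2.028571; P₁ averages over all N: 2.028571 / 9 = 0.225.

0.225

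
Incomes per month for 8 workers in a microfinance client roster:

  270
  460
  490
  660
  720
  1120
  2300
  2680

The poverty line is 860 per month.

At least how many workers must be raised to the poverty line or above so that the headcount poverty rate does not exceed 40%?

5 of the 8 workers are poor, so H = 5/8 = 0.625.
A headcount ratio of at most 40% allows at most ⌊0.40 × 8⌋ = 3 poor workers.
So at least 5 − 3 = 2 must be lifted.

2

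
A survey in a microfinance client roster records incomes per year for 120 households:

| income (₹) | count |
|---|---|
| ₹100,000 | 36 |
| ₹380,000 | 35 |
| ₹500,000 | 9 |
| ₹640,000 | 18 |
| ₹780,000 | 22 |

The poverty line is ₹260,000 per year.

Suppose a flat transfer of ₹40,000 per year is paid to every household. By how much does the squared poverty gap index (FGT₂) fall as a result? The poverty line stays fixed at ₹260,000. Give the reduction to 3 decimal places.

Before: below the line — 36×₹100,000; squared poverty gap index (FGT₂) = 0.11361.
After the ₹40,000 transfer: below the line — 36×₹140,000; squared poverty gap index (FGT₂) = 0.06391.
Reduction = 0.11361 − 0.06391 = 0.050.

0.050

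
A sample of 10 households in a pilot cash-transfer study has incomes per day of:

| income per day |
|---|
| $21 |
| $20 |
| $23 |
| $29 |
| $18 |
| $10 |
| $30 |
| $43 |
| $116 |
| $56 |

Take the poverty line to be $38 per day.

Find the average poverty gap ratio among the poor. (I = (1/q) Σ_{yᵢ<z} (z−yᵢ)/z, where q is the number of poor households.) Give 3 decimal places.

Incomes under z: $10, $18, $20, $21, $23, $29, $30 (q = 7 of N = 10).
Relative gaps: 0.7368, 0.5263, 0.4737, 0.4474, 0.3947, 0.2368, 0.2105; sum = 3.026316.
I averages over the q = 7 poor units only: 3.026316 / 7 = 0.432.

0.432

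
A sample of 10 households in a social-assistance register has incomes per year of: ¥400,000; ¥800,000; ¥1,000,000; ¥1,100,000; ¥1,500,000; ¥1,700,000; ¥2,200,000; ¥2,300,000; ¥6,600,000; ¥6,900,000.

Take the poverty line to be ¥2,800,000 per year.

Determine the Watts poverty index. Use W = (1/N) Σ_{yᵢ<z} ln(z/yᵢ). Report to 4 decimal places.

Incomes under z: ¥400,000, ¥800,000, ¥1,000,000, ¥1,100,000, ¥1,500,000, ¥1,700,000, ¥2,200,000, ¥2,300,000 (q = 8 of N = 10).
Log gaps: ln(2800000/400000) = 1.9459; ln(2800000/800000) = 1.2528; ln(2800000/1000000) = 1.0296; ln(2800000/1100000) = 0.9343; ln(2800000/1500000) = 0.6242; ln(2800000/1700000) = 0.4990; ln(2800000/2200000) = 0.2412; ln(2800000/2300000) = 0.1967.
W = 6.723620 / 10 = 0.6724.

0.6724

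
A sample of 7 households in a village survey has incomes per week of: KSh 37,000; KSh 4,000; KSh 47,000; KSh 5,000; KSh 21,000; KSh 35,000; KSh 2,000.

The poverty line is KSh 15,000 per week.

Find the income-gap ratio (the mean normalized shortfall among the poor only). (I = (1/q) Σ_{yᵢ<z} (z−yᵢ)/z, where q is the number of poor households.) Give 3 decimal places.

0.756

Below the line: KSh 2,000, KSh 4,000, KSh 5,000 (q = 3 of N = 7).
Relative gaps: 0.8667, 0.7333, 0.6667; sum = 2.266667.
I averages over the q = 3 poor units only: 2.266667 / 3 = 0.756.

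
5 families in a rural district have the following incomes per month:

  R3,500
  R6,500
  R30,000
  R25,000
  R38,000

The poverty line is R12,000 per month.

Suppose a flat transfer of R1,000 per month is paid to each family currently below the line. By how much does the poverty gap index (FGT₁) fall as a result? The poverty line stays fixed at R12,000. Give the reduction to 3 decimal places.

Before: below the line — R3,500, R6,500; poverty gap index (FGT₁) = 0.23333.
After the R1,000 transfer: below the line — R4,500, R7,500; poverty gap index (FGT₁) = 0.20000.
Reduction = 0.23333 − 0.20000 = 0.033.

0.033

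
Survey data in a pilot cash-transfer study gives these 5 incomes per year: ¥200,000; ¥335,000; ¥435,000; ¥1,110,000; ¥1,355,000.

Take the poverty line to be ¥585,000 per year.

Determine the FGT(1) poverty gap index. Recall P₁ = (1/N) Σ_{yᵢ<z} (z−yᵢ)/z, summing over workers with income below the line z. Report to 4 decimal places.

0.2684

Below the line: ¥200,000, ¥335,000, ¥435,000 (q = 3 of N = 5).
Relative gaps: (585000−200000)/585000 = 0.6581; (585000−335000)/585000 = 0.4274; (585000−435000)/585000 = 0.2564.
Sum of shortfalls = 1.341880; P₁ averages over all N: 1.341880 / 5 = 0.2684.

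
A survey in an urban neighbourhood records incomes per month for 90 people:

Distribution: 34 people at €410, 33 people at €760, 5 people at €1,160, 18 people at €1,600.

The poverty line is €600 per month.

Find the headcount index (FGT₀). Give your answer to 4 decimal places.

0.3778

34 of the 90 people have income below €600.
H = 34/90 = 0.3778.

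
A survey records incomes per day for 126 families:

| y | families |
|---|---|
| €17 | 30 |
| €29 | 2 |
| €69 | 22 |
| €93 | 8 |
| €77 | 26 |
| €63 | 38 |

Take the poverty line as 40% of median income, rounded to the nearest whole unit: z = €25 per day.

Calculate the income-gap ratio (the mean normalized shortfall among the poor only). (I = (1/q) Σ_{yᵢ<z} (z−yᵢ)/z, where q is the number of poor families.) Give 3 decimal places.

0.320

Below z: 30×€17 (q = 30 of N = 126).
Shortfall ratios (z−y)/z: 0.3200 (×30); sum = 9.600000.
The income-gap ratio divides by q (the poor only): 9.600000 / 30 = 0.320.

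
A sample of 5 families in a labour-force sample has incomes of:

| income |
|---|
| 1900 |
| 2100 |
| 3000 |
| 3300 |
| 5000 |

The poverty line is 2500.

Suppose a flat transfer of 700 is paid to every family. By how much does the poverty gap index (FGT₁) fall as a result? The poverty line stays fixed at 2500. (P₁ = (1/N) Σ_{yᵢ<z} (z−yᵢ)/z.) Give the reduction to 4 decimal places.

0.0800

Before: below the line — 1900, 2100; poverty gap index (FGT₁) = 0.080000.
After the 700 transfer: below the line — none; poverty gap index (FGT₁) = 0.000000.
Reduction = 0.080000 − 0.000000 = 0.0800.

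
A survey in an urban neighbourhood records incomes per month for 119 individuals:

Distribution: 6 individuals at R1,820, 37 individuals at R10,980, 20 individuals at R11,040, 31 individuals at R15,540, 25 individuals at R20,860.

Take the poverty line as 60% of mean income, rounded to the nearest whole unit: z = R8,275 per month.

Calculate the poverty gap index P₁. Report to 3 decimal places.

Incomes under z: 6×R1,820 (q = 6 of N = 119).
Normalized shortfalls: (8275−1820)/8275 = 0.7801 (×6).
Sum of shortfalls = 4.680363; P₁ averages over all N: 4.680363 / 119 = 0.039.

0.039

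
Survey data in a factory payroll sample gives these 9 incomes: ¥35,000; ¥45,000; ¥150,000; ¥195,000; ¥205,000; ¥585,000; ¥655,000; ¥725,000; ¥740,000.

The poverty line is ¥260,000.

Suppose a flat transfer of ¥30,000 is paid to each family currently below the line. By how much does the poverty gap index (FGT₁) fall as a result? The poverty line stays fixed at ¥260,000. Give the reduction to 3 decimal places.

Before: below the line — ¥35,000, ¥45,000, ¥150,000, ¥195,000, ¥205,000; poverty gap index (FGT₁) = 0.28632.
After the ¥30,000 transfer: below the line — ¥65,000, ¥75,000, ¥180,000, ¥225,000, ¥235,000; poverty gap index (FGT₁) = 0.22222.
Reduction = 0.28632 − 0.22222 = 0.064.

0.064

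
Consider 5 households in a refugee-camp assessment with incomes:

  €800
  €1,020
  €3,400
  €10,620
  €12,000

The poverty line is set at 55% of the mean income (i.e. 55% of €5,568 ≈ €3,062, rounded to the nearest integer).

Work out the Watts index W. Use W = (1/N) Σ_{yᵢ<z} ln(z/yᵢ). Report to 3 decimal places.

Poor units: €800, €1,020 (q = 2 of N = 5).
Log gaps: ln(3062/800) = 1.3422; ln(3062/1020) = 1.0993.
W = 2.441478 / 5 = 0.488.

0.488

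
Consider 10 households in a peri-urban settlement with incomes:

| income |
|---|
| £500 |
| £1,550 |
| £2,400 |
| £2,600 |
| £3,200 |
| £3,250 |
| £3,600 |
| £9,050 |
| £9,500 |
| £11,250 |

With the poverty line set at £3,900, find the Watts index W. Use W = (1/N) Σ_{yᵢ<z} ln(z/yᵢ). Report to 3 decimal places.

Incomes under z: £500, £1,550, £2,400, £2,600, £3,200, £3,250, £3,600 (q = 7 of N = 10).
Log gaps: ln(3900/500) = 2.0541; ln(3900/1550) = 0.9227; ln(3900/2400) = 0.4855; ln(3900/2600) = 0.4055; ln(3900/3200) = 0.1978; ln(3900/3250) = 0.1823; ln(3900/3600) = 0.0800.
W = 4.328008 / 10 = 0.433.

0.433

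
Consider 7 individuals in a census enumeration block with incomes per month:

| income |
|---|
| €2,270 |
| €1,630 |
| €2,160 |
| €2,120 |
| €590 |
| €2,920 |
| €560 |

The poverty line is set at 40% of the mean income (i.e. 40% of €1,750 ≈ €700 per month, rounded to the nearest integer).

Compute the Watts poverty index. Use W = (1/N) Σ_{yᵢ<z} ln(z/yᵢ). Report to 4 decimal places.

0.0563

Below z: €560, €590 (q = 2 of N = 7).
ln(z/y) terms: ln(700/560) = 0.2231; ln(700/590) = 0.1710.
W = 0.394101 / 7 = 0.0563.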